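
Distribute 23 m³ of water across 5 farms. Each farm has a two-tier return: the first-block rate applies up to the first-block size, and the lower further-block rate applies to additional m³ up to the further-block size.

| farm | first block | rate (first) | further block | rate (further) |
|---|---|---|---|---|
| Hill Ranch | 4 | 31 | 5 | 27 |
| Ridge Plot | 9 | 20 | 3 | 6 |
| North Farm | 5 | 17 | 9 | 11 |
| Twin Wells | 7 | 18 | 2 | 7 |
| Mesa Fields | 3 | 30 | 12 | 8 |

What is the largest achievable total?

Order all 10 blocks by rate: Hill Ranch/first 31 > Mesa Fields/first 30 > Hill Ranch/second 27 > Ridge Plot/first 20 > Twin Wells/first 18 > North Farm/first 17 > North Farm/second 11 > Mesa Fields/second 8 > Twin Wells/second 7 > Ridge Plot/second 6.
Hill Ranch/first (31): +4 — 19 left.
Mesa Fields/first (30): +3 — 16 left.
Fill Hill Ranch second block (5 at 27) — 11 left.
Fill Ridge Plot first block (9 at 20) — 2 left.
Twin Wells/first: +2 of 7 at 18; pool empty.
Total = 31×4 + 30×3 + 27×5 + 20×9 + 18×2 = 565.

565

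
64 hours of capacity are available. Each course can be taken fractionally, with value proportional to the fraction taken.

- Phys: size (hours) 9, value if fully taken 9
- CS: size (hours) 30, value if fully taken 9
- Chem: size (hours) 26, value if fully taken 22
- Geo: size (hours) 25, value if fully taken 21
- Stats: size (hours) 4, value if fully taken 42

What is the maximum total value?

94

Rank by value-to-size ratio: Stats 42/4≈10.5, Phys 9/9≈1, Chem 22/26≈0.846, Geo 21/25≈0.84, CS 9/30≈0.3.
All 4 hours of Stats fit (value 42) ; 60 remain.
All 9 hours of Phys fit (value 9) ; 51 remain.
Take all of Chem (26 hours, value 22) ; 25 hours left.
Geo: take in full, 25 hours for value 21 ; 0 left.
Total value = 94.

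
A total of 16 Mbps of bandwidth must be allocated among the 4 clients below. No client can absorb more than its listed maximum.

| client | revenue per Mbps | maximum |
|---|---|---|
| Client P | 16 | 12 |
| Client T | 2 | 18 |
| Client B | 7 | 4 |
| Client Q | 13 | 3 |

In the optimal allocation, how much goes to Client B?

Order the clients by revenue per Mbps: Client P 16 > Client Q 13 > Client B 7 > Client T 2.
Client P takes 12 to reach its cap of 12 ; 4 left.
Client Q: +3 to 3 (cap) ; 1 left.
Client B has room for 4 but only 1 remain, so it gets 1.

1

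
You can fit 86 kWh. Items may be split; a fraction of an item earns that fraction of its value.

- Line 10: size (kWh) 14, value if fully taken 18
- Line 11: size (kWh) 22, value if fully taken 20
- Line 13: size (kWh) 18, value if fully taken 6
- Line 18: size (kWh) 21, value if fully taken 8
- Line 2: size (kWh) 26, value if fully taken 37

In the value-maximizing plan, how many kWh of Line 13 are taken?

3

Sort by value density: Line 2 37/26≈1.42, Line 10 18/14≈1.29, Line 11 20/22≈0.909, Line 18 8/21≈0.381, Line 13 6/18≈0.333.
Take all of Line 2 (26 kWh, value 37) → 60 kWh left.
All 14 kWh of Line 10 fit (value 18) → 46 remain.
Line 11: take in full, 22 kWh for value 20 → 24 left.
All 21 kWh of Line 18 fit (value 8) → 3 remain.
Fill the last 3 kWh with part of Line 13: 3/18 of it earns 1.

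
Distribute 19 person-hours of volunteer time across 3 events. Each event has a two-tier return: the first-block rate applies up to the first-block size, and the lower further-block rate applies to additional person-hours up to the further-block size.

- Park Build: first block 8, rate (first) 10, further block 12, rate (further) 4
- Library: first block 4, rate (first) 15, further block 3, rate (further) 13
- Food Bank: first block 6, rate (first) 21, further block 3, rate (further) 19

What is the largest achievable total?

Treat each block as its own option and order by rate: Food Bank/tier1 21 > Food Bank/tier2 19 > Library/tier1 15 > Library/tier2 13 > Park Build/tier1 10 > Park Build/tier2 4.
Food Bank tier1 at 21: fill all 6 → 13 left.
Food Bank/tier2 (19): +3 → 10 left.
Library tier1 at 15: fill all 4 → 6 left.
Library/tier2 (13): +3 → 3 left.
Park Build/tier1: +3 of 8 at 10; pool empty.
Total = 21×6 + 19×3 + 15×4 + 13×3 + 10×3 = 312.

312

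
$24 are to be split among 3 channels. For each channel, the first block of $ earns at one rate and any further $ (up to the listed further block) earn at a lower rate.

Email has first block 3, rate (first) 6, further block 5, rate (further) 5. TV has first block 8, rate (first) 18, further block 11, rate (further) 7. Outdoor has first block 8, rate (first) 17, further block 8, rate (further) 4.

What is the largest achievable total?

336

Treat each block as its own option and order by rate: TV/first 18 > Outdoor/first 17 > TV/second 7 > Email/first 6 > Email/second 5 > Outdoor/second 4.
Fill TV first block (8 at 18) ; 16 left.
Outdoor/first (17): +8 ; 8 left.
TV second at 7: only 8 left, fill 8.
Total = 18×8 + 17×8 + 7×8 = 336.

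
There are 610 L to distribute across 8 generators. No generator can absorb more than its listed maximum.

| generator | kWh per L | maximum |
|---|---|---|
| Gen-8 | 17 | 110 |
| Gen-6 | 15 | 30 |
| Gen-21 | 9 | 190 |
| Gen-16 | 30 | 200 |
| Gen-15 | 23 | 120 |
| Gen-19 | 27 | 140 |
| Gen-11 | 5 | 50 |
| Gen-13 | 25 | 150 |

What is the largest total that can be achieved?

16290

Rank by kWh per L: Gen-16 30 > Gen-19 27 > Gen-13 25 > Gen-15 23 > Gen-8 17 > Gen-6 15 > Gen-21 9 > Gen-11 5.
Give Gen-16 200 to hit its cap of 200 ; 410 left.
Gen-19 takes 140 to reach its cap of 140 ; 270 left.
Gen-13: +150 to 150 (cap) ; 120 left.
Give Gen-15 120 to hit its cap of 120 ; 0 left.
Total = 30×200 + 23×120 + 27×140 + 25×150 = 16290.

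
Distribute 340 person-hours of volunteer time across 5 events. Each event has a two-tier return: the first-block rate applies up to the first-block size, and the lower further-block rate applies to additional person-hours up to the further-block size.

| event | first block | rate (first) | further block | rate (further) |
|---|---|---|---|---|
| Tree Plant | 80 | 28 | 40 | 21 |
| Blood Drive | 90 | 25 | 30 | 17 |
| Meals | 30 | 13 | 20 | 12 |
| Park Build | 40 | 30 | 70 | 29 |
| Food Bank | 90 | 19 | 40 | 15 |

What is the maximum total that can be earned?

Treat each block as its own option and order by rate: Park Build/first 30 > Park Build/second 29 > Tree Plant/first 28 > Blood Drive/first 25 > Tree Plant/second 21 > Food Bank/first 19 > Blood Drive/second 17 > Food Bank/second 15 > Meals/first 13 > Meals/second 12.
Fill Park Build first block (40 at 30) → 300 left.
Park Build second at 29: fill all 70 → 230 left.
Fill Tree Plant first block (80 at 28) → 150 left.
Blood Drive first at 25: fill all 90 → 60 left.
Fill Tree Plant second block (40 at 21) → 20 left.
20 remain; put them into Food Bank first at 19.
Total = 30×40 + 29×70 + 28×80 + 25×90 + 21×40 + 19×20 = 8940.

8940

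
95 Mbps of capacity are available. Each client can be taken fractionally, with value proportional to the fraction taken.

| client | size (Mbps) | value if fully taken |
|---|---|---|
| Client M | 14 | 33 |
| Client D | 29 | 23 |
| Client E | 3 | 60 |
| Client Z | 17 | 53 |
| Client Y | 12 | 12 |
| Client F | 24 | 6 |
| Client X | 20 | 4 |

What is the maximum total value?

Sort by value density: Client E 60/3≈20, Client Z 53/17≈3.12, Client M 33/14≈2.36, Client Y 12/12≈1, Client D 23/29≈0.793, Client F 6/24≈0.25, Client X 4/20≈0.2.
Client E: take in full, 3 Mbps for value 60 — 92 left.
Take all of Client Z (17 Mbps, value 53) — 75 Mbps left.
All 14 Mbps of Client M fit (value 33) — 61 remain.
Take all of Client Y (12 Mbps, value 12) — 49 Mbps left.
All 29 Mbps of Client D fit (value 23) — 20 remain.
Fill the last 20 Mbps with part of Client F: 20/24 of it earns 5.
Total value = 186.

186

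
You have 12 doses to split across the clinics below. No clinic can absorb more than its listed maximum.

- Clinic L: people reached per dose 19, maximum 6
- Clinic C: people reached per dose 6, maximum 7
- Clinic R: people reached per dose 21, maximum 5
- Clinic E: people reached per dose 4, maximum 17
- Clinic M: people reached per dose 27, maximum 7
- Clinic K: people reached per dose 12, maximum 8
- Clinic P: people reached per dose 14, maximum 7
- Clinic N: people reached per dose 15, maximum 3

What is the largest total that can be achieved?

Highest people reached per dose first: Clinic M 27 > Clinic R 21 > Clinic L 19 > Clinic N 15 > Clinic P 14 > Clinic K 12 > Clinic C 6 > Clinic E 4.
Clinic M takes 7 to reach its cap of 7 → 5 left.
Clinic R: +5 to 5 (cap) → 0 left.
Total = 21×5 + 27×7 = 294.

294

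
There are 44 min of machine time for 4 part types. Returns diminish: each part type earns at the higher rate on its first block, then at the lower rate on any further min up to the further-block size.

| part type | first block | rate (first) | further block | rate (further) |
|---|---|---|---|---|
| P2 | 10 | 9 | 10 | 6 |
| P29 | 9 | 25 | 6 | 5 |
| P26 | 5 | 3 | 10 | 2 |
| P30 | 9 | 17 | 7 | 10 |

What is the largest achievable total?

592

Treat each block as its own option and order by rate: P29/tier1 25 > P30/tier1 17 > P30/tier2 10 > P2/tier1 9 > P2/tier2 6 > P29/tier2 5 > P26/tier1 3 > P26/tier2 2.
P29/tier1 (25): +9 ; 35 left.
P30/tier1 (17): +9 ; 26 left.
P30 tier2 at 10: fill all 7 ; 19 left.
Fill P2 tier1 block (10 at 9) ; 9 left.
P2/tier2: +9 of 10 at 6; pool empty.
Total = 25×9 + 17×9 + 10×7 + 9×10 + 6×9 = 592.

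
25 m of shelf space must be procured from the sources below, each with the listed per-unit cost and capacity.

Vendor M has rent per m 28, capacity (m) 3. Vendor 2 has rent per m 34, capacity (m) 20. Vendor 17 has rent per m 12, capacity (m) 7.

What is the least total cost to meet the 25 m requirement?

Cheapest first:
Vendor 17 at 12: take all 7 m ; 18 still needed.
Vendor M at 28: take all 3 m ; 15 still needed.
Vendor 2 at 34: take 15 of its 20 ; requirement met.
Cost = 7×12 + 3×28 + 15×34 = 678.

678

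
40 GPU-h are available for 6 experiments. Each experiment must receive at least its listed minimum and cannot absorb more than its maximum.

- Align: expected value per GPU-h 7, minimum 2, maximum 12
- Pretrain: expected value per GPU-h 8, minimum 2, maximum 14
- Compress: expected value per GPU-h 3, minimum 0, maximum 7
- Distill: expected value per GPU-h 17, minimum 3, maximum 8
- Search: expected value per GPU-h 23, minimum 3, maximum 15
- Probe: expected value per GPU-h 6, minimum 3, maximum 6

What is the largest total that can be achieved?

Meeting every minimum uses 2+2+0+3+3+3 = 13 GPU-h, leaving 27.
Order the experiments by expected value per GPU-h: Search 23 > Distill 17 > Pretrain 8 > Align 7 > Probe 6 > Compress 3.
Give Search 12 more to hit its cap of 15 ; 15 left.
Distill takes 5 more to reach its cap of 8 ; 10 left.
Only 10 left; Pretrain takes them to reach 12.
Total = 7×2 + 8×12 + 17×8 + 23×15 + 6×3 = 609.

609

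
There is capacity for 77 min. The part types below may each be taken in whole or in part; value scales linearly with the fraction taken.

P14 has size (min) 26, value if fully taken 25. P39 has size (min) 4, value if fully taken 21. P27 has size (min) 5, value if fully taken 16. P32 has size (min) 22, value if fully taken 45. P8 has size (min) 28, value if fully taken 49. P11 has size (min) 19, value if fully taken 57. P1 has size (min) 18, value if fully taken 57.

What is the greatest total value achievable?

211.75

Best value per unit of size first: P39 21/4≈5.25, P27 16/5≈3.2, P1 57/18≈3.17, P11 57/19≈3, P32 45/22≈2.05, P8 49/28≈1.75, P14 25/26≈0.962.
Take all of P39 (4 min, value 21) → 73 min left.
Take all of P27 (5 min, value 16) → 68 min left.
Take all of P1 (18 min, value 57) → 50 min left.
All 19 min of P11 fit (value 57) → 31 remain.
P32: take in full, 22 min for value 45 → 9 left.
Only 9 min remain; take 9/28 of P8 for value 49×9/28 = 15.75.
Total value = 211.75.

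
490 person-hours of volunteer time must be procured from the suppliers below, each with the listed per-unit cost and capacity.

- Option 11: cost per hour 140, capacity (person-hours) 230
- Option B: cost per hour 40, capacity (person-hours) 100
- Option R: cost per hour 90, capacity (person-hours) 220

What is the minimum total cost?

47600

Cheapest first:
Take 100 from Option B at 40 → need 390 more.
Option R (90): use full 220 → 170 person-hours to go.
Option 11 at 140: take 170 of its 230 → requirement met.
Cost = 100×40 + 220×90 + 170×140 = 47600.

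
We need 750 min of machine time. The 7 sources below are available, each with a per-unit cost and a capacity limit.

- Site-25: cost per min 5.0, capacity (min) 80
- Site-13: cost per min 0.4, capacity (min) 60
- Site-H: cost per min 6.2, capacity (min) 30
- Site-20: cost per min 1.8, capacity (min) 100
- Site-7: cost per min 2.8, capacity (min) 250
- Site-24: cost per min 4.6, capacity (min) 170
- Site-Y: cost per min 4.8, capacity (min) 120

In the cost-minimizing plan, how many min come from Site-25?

50

Fill from the cheapest source first.
Site-13 at 0.4: take all 60 min ; 690 still needed.
Site-20 (1.8): use full 100 ; 590 min to go.
Site-7 at 2.8: take all 250 min ; 340 still needed.
Take 170 from Site-24 at 4.6 ; need 170 more.
Site-Y at 4.8: take all 120 min ; 50 still needed.
Take 50 from Site-25 at 5.0 to finish.
Site-H: unused.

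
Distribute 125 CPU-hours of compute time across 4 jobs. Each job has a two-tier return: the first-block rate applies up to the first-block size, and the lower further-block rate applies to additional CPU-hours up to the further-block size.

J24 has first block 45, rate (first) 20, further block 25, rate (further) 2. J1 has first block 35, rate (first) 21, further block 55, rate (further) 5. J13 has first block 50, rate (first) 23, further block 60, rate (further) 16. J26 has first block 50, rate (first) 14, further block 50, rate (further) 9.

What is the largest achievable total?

Rank every tier by rate: J13/tier1 23 > J1/tier1 21 > J24/tier1 20 > J13/tier2 16 > J26/tier1 14 > J26/tier2 9 > J1/tier2 5 > J24/tier2 2.
Fill J13 tier1 block (50 at 23) ; 75 left.
Fill J1 tier1 block (35 at 21) ; 40 left.
J24 tier1 at 20: only 40 left, fill 40.
Total = 23×50 + 21×35 + 20×40 = 2685.

2685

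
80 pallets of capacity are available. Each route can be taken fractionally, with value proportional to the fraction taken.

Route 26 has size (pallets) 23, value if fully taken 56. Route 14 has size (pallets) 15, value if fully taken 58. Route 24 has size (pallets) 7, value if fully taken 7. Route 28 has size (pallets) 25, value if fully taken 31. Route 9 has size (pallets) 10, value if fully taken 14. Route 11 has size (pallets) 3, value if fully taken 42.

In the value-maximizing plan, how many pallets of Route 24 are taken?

4

Best value per unit of size first: Route 11 42/3≈14, Route 14 58/15≈3.87, Route 26 56/23≈2.43, Route 9 14/10≈1.4, Route 28 31/25≈1.24, Route 24 7/7≈1.
Route 11: take in full, 3 pallets for value 42 → 77 left.
All 15 pallets of Route 14 fit (value 58) → 62 remain.
Take all of Route 26 (23 pallets, value 56) → 39 pallets left.
All 10 pallets of Route 9 fit (value 14) → 29 remain.
Take all of Route 28 (25 pallets, value 31) → 4 pallets left.
Only 4 pallets remain; take 4/7 of Route 24 for value 7×4/7 = 4.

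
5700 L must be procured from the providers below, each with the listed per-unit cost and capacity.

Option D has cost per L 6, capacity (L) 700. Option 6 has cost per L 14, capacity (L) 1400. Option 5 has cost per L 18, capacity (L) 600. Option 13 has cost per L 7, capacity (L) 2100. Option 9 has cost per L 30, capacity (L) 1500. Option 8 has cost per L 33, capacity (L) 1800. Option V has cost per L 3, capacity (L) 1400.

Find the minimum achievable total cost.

Cheapest first:
Take 1400 from Option V at 3 — need 4300 more.
Option D at 6: take all 700 L — 3600 still needed.
Option 13 at 7: take all 2100 L — 1500 still needed.
Option 6 at 14: take all 1400 L — 100 still needed.
Option 5 at 18: take 100 of its 600 — requirement met.
Option 9, Option 8: unused.
Cost = 1400×3 + 700×6 + 2100×7 + 1400×14 + 100×18 = 44500.

44500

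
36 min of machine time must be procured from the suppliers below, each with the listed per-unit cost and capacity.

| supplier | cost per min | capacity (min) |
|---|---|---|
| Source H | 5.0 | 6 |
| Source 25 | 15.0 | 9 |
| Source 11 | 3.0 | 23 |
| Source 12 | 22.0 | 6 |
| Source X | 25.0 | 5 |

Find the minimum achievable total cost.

204

Cheapest first:
Source 11 at 3.0: take all 23 min → 13 still needed.
Take 6 from Source H at 5.0 → need 7 more.
Source 25 (15.0): take the remaining 7 → done.
Source 12, Source X: unused.
Cost = 23×3.0 + 6×5.0 + 7×15.0 = 204.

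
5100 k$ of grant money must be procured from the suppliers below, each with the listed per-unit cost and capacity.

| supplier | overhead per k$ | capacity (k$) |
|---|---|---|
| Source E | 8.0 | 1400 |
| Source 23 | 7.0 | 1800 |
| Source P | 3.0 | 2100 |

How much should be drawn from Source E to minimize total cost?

1200

Fill from the cheapest supplier first.
Source P at 3.0: take all 2100 k$ ; 3000 still needed.
Take 1800 from Source 23 at 7.0 ; need 1200 more.
Take 1200 from Source E at 8.0 to finish.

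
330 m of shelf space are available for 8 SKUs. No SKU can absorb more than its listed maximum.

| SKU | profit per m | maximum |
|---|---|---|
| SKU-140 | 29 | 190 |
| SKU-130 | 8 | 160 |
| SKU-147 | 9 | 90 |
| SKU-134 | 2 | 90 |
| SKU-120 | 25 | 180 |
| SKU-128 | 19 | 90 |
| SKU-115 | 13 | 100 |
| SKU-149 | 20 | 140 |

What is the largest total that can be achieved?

Order the SKUs by profit per m: SKU-140 29 > SKU-120 25 > SKU-149 20 > SKU-128 19 > SKU-115 13 > SKU-147 9 > SKU-130 8 > SKU-134 2.
SKU-140 takes 190 to reach its cap of 190 ; 140 left.
Only 140 left; SKU-120 takes them to reach 140.
Total = 29×190 + 25×140 = 9010.

9010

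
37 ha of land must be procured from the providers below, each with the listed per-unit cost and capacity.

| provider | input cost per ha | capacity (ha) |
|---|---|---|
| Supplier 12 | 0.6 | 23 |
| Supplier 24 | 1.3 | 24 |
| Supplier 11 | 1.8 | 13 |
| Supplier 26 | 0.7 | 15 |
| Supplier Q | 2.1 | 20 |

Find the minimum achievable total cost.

23.6

Fill from the cheapest provider first.
Take 23 from Supplier 12 at 0.6 — need 14 more.
Supplier 26 at 0.7: take 14 of its 15 — requirement met.
Supplier 24, Supplier 11, Supplier Q: unused.
Cost = 23×0.6 + 14×0.7 = 23.6.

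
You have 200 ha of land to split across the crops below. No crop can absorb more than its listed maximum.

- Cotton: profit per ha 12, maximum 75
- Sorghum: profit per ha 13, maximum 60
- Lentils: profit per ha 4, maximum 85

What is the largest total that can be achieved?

Order the crops by profit per ha: Sorghum 13 > Cotton 12 > Lentils 4.
Sorghum takes 60 to reach its cap of 60 → 140 left.
Cotton: +75 to 75 (cap) → 65 left.
Lentils has room for 85 but only 65 remain, so it gets 65.
Total = 12×75 + 13×60 + 4×65 = 1940.

1940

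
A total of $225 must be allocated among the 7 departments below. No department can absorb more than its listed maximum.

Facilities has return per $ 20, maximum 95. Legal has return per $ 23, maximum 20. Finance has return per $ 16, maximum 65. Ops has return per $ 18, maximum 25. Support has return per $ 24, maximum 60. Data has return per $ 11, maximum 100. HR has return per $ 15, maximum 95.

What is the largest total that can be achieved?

Highest return per $ first: Support 24 > Legal 23 > Facilities 20 > Ops 18 > Finance 16 > HR 15 > Data 11.
Give Support 60 to hit its cap of 60 ; 165 left.
Give Legal 20 to hit its cap of 20 ; 145 left.
Give Facilities 95 to hit its cap of 95 ; 50 left.
Ops takes 25 to reach its cap of 25 ; 25 left.
Only 25 left; Finance takes them to reach 25.
Total = 20×95 + 23×20 + 16×25 + 18×25 + 24×60 = 4650.

4650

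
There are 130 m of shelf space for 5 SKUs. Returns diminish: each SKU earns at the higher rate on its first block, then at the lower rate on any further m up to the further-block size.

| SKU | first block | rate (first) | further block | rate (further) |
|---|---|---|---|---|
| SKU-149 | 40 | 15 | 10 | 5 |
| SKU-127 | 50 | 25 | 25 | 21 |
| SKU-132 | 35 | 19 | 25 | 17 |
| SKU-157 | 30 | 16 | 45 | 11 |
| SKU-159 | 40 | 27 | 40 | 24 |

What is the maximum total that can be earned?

3290

Order all 10 blocks by rate: SKU-159/T1 27 > SKU-127/T1 25 > SKU-159/T2 24 > SKU-127/T2 21 > SKU-132/T1 19 > SKU-132/T2 17 > SKU-157/T1 16 > SKU-149/T1 15 > SKU-157/T2 11 > SKU-149/T2 5.
SKU-159 T1 at 27: fill all 40 → 90 left.
SKU-127/T1 (25): +50 → 40 left.
Fill SKU-159 T2 block (40 at 24) → 0 left.
Total = 27×40 + 25×50 + 24×40 = 3290.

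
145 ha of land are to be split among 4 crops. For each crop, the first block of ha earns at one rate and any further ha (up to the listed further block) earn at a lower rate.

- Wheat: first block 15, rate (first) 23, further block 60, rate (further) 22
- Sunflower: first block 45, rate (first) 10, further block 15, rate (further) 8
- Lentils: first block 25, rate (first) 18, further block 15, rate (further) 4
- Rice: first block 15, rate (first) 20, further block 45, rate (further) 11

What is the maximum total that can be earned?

2745

Treat each block as its own option and order by rate: Wheat/first 23 > Wheat/second 22 > Rice/first 20 > Lentils/first 18 > Rice/second 11 > Sunflower/first 10 > Sunflower/second 8 > Lentils/second 4.
Fill Wheat first block (15 at 23) → 130 left.
Wheat second at 22: fill all 60 → 70 left.
Rice/first (20): +15 → 55 left.
Lentils first at 18: fill all 25 → 30 left.
30 remain; put them into Rice second at 11.
Total = 23×15 + 22×60 + 20×15 + 18×25 + 11×30 = 2745.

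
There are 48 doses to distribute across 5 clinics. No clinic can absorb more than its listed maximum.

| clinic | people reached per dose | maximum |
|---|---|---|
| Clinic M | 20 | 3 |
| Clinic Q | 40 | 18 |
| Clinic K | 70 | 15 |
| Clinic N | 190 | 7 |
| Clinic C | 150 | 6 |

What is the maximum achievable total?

4040

Rank by people reached per dose: Clinic N 190 > Clinic C 150 > Clinic K 70 > Clinic Q 40 > Clinic M 20.
Clinic N: +7 to 7 (cap) — 41 left.
Give Clinic C 6 to hit its cap of 6 — 35 left.
Clinic K: +15 to 15 (cap) — 20 left.
Clinic Q takes 18 to reach its cap of 18 — 2 left.
Only 2 left; Clinic M takes them to reach 2.
Total = 20×2 + 40×18 + 70×15 + 190×7 + 150×6 = 4040.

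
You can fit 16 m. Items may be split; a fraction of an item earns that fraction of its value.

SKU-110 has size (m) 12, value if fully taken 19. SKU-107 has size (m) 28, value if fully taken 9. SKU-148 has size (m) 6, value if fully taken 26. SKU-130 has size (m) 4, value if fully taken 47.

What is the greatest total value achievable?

82.5

Sort by value density: SKU-130 47/4≈11.8, SKU-148 26/6≈4.33, SKU-110 19/12≈1.58, SKU-107 9/28≈0.321.
SKU-130: take in full, 4 m for value 47 — 12 left.
All 6 m of SKU-148 fit (value 26) — 6 remain.
Only 6 m remain; take 6/12 of SKU-110 for value 19×6/12 = 9.5.
Total value = 82.5.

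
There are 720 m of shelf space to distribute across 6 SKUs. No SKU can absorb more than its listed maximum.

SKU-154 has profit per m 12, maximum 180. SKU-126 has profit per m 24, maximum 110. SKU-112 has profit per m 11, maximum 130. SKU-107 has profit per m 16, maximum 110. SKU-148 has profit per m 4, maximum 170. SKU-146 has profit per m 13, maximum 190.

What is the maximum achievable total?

Highest profit per m first: SKU-126 24 > SKU-107 16 > SKU-146 13 > SKU-154 12 > SKU-112 11 > SKU-148 4.
SKU-126 takes 110 to reach its cap of 110 — 610 left.
SKU-107: +110 to 110 (cap) — 500 left.
SKU-146 takes 190 to reach its cap of 190 — 310 left.
SKU-154 takes 180 to reach its cap of 180 — 130 left.
Give SKU-112 130 to hit its cap of 130 — 0 left.
Total = 12×180 + 24×110 + 11×130 + 16×110 + 13×190 = 10460.

10460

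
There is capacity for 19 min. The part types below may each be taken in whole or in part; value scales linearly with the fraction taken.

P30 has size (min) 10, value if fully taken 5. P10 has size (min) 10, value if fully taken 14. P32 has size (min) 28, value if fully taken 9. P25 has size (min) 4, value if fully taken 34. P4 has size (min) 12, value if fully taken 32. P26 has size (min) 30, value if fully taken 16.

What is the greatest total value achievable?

Best value per unit of size first: P25 34/4≈8.5, P4 32/12≈2.67, P10 14/10≈1.4, P26 16/30≈0.533, P30 5/10≈0.5, P32 9/28≈0.321.
Take all of P25 (4 min, value 34) → 15 min left.
All 12 min of P4 fit (value 32) → 3 remain.
Fill the last 3 min with part of P10: 3/10 of it earns 4.2.
Total value = 70.2.

70.2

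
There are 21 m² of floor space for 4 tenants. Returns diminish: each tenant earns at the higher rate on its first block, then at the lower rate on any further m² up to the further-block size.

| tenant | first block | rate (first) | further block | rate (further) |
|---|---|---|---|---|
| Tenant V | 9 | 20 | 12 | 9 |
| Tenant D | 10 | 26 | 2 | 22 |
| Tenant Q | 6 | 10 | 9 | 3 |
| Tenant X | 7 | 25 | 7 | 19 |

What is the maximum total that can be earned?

Rank every tier by rate: Tenant D/first 26 > Tenant X/first 25 > Tenant D/second 22 > Tenant V/first 20 > Tenant X/second 19 > Tenant Q/first 10 > Tenant V/second 9 > Tenant Q/second 3.
Fill Tenant D first block (10 at 26) — 11 left.
Tenant X first at 25: fill all 7 — 4 left.
Tenant D second at 22: fill all 2 — 2 left.
Tenant V first at 20: only 2 left, fill 2.
Total = 26×10 + 25×7 + 22×2 + 20×2 = 519.

519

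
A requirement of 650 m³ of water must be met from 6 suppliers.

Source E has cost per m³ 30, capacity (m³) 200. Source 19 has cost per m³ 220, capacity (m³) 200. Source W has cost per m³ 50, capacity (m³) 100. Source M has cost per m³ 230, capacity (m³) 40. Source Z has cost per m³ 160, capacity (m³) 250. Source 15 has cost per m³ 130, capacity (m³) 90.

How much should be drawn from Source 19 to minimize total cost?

Use suppliers in increasing cost order.
Source E at 30: take all 200 m³ ; 450 still needed.
Source W (50): use full 100 ; 350 m³ to go.
Take 90 from Source 15 at 130 ; need 260 more.
Source Z at 160: take all 250 m³ ; 10 still needed.
Take 10 from Source 19 at 220 to finish.
Source M: unused.

10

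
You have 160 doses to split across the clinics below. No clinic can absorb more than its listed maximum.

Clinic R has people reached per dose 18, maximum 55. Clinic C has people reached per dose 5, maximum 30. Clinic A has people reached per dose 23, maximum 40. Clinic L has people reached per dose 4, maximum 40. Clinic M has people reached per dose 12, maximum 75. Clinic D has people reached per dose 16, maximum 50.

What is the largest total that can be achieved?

Order the clinics by people reached per dose: Clinic A 23 > Clinic R 18 > Clinic D 16 > Clinic M 12 > Clinic C 5 > Clinic L 4.
Clinic A: +40 to 40 (cap) — 120 left.
Clinic R takes 55 to reach its cap of 55 — 65 left.
Clinic D: +50 to 50 (cap) — 15 left.
Clinic M: +15 (room for 75) → 15. Pool exhausted.
Total = 18×55 + 23×40 + 12×15 + 16×50 = 2890.

2890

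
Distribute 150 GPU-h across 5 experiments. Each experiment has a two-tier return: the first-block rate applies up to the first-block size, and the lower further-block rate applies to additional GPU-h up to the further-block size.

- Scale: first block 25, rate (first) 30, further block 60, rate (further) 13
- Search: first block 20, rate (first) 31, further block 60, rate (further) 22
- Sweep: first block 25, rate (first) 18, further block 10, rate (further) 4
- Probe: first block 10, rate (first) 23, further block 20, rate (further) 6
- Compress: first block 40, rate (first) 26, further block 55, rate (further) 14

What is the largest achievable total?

Treat each block as its own option and order by rate: Search/first 31 > Scale/first 30 > Compress/first 26 > Probe/first 23 > Search/second 22 > Sweep/first 18 > Compress/second 14 > Scale/second 13 > Probe/second 6 > Sweep/second 4.
Search first at 31: fill all 20 ; 130 left.
Fill Scale first block (25 at 30) ; 105 left.
Compress/first (26): +40 ; 65 left.
Probe/first (23): +10 ; 55 left.
Search second at 22: only 55 left, fill 55.
Total = 31×20 + 30×25 + 26×40 + 23×10 + 22×55 = 3850.

3850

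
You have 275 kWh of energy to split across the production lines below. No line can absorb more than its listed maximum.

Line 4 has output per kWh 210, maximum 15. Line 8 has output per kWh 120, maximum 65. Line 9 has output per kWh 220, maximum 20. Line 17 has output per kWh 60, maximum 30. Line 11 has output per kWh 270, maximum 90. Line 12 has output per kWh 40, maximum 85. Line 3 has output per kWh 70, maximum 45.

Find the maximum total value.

45000

Highest output per kWh first: Line 11 270 > Line 9 220 > Line 4 210 > Line 8 120 > Line 3 70 > Line 17 60 > Line 12 40.
Line 11: +90 to 90 (cap) ; 185 left.
Line 9: +20 to 20 (cap) ; 165 left.
Give Line 4 15 to hit its cap of 15 ; 150 left.
Line 8 takes 65 to reach its cap of 65 ; 85 left.
Line 3: +45 to 45 (cap) ; 40 left.
Line 17: +30 to 30 (cap) ; 10 left.
Line 12: +10 (room for 85) → 10. Pool exhausted.
Total = 210×15 + 120×65 + 220×20 + 60×30 + 270×90 + 40×10 + 70×45 = 45000.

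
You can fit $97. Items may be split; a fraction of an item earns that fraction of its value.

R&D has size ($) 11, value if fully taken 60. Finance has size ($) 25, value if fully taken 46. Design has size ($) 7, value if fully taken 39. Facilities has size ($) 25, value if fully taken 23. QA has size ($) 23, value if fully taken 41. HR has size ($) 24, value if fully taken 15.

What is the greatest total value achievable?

Rank by value-to-size ratio: Design 39/7≈5.57, R&D 60/11≈5.45, Finance 46/25≈1.84, QA 41/23≈1.78, Facilities 23/25≈0.92, HR 15/24≈0.625.
All 7 $ of Design fit (value 39) → 90 remain.
All 11 $ of R&D fit (value 60) → 79 remain.
All 25 $ of Finance fit (value 46) → 54 remain.
Take all of QA (23 $, value 41) → 31 $ left.
All 25 $ of Facilities fit (value 23) → 6 remain.
6 $ left: a 6/24 share of HR gives 15×6/24 = 3.75.
Total value = 212.75.

212.75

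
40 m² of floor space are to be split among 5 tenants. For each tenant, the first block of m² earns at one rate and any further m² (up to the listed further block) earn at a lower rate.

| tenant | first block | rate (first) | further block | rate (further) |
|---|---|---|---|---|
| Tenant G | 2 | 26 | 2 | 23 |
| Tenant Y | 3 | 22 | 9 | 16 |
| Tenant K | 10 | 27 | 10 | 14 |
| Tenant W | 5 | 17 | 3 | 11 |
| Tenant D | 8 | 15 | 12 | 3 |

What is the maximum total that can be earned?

797

Treat each block as its own option and order by rate: Tenant K/tier1 27 > Tenant G/tier1 26 > Tenant G/tier2 23 > Tenant Y/tier1 22 > Tenant W/tier1 17 > Tenant Y/tier2 16 > Tenant D/tier1 15 > Tenant K/tier2 14 > Tenant W/tier2 11 > Tenant D/tier2 3.
Tenant K/tier1 (27): +10 — 30 left.
Fill Tenant G tier1 block (2 at 26) — 28 left.
Tenant G/tier2 (23): +2 — 26 left.
Tenant Y/tier1 (22): +3 — 23 left.
Fill Tenant W tier1 block (5 at 17) — 18 left.
Tenant Y/tier2 (16): +9 — 9 left.
Tenant D/tier1 (15): +8 — 1 left.
1 remain; put them into Tenant K tier2 at 14.
Total = 27×10 + 26×2 + 23×2 + 22×3 + 17×5 + 16×9 + 15×8 + 14×1 = 797.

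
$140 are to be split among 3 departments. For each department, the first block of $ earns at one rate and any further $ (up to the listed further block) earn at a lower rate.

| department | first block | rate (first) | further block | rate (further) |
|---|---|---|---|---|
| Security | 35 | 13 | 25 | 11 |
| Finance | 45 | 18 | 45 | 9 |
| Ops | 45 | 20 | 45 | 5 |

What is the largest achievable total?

Order all 6 blocks by rate: Ops/first 20 > Finance/first 18 > Security/first 13 > Security/second 11 > Finance/second 9 > Ops/second 5.
Ops/first (20): +45 — 95 left.
Fill Finance first block (45 at 18) — 50 left.
Fill Security first block (35 at 13) — 15 left.
15 remain; put them into Security second at 11.
Total = 20×45 + 18×45 + 13×35 + 11×15 = 2330.

2330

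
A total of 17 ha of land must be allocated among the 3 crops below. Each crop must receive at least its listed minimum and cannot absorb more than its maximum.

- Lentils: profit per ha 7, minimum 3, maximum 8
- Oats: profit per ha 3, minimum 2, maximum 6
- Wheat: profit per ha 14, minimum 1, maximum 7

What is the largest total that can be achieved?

160

Meeting every minimum uses 3+2+1 = 6 ha, leaving 11.
Rank by profit per ha: Wheat 14 > Lentils 7 > Oats 3.
Wheat takes 6 more to reach its cap of 7 ; 5 left.
Give Lentils 5 more to hit its cap of 8 ; 0 left.
Total = 7×8 + 3×2 + 14×7 = 160.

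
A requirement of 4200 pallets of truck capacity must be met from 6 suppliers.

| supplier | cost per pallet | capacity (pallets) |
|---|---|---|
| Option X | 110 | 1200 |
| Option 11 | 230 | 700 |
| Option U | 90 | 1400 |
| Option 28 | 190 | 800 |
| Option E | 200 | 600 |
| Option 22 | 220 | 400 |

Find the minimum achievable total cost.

Cheapest first:
Option U (90): use full 1400 → 2800 pallets to go.
Option X (110): use full 1200 → 1600 pallets to go.
Option 28 (190): use full 800 → 800 pallets to go.
Option E at 200: take all 600 pallets → 200 still needed.
Take 200 from Option 22 at 220 to finish.
Option 11: unused.
Cost = 1400×90 + 1200×110 + 800×190 + 600×200 + 200×220 = 574000.

574000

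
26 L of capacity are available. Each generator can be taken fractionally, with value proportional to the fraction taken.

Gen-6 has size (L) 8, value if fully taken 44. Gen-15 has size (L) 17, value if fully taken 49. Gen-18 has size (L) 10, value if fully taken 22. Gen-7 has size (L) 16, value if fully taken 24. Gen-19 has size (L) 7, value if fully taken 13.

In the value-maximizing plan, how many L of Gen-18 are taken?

1

Sort by value density: Gen-6 44/8≈5.5, Gen-15 49/17≈2.88, Gen-18 22/10≈2.2, Gen-19 13/7≈1.86, Gen-7 24/16≈1.5.
Gen-6: take in full, 8 L for value 44 ; 18 left.
Gen-15: take in full, 17 L for value 49 ; 1 left.
Fill the last 1 L with part of Gen-18: 1/10 of it earns 2.2.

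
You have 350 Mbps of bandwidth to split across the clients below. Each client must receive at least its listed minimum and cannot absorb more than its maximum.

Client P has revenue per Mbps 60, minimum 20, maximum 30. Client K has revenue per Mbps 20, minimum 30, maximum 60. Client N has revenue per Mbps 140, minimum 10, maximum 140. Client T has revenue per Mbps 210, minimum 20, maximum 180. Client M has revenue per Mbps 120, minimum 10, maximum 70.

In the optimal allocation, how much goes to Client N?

110

Meeting every minimum uses 20+30+10+20+10 = 90 Mbps, leaving 260.
Rank by revenue per Mbps: Client T 210 > Client N 140 > Client M 120 > Client P 60 > Client K 20.
Client T: +160 to 180 (cap) — 100 left.
Only 100 left; Client N takes them to reach 110.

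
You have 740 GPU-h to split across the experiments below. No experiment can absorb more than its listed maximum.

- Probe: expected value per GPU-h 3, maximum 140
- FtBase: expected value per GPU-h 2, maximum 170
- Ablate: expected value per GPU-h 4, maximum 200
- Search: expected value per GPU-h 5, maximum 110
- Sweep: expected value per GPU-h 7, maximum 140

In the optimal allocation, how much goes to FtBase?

Rank by expected value per GPU-h: Sweep 7 > Search 5 > Ablate 4 > Probe 3 > FtBase 2.
Sweep: +140 to 140 (cap) → 600 left.
Give Search 110 to hit its cap of 110 → 490 left.
Give Ablate 200 to hit its cap of 200 → 290 left.
Give Probe 140 to hit its cap of 140 → 150 left.
FtBase has room for 170 but only 150 remain, so it gets 150.

150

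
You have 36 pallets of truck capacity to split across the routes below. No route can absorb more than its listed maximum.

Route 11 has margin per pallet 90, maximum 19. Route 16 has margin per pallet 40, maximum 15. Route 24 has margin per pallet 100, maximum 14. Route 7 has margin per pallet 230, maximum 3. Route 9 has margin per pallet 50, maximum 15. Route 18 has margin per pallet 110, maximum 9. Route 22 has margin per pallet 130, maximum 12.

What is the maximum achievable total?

4440

Rank by margin per pallet: Route 7 230 > Route 22 130 > Route 18 110 > Route 24 100 > Route 11 90 > Route 9 50 > Route 16 40.
Route 7: +3 to 3 (cap) → 33 left.
Route 22: +12 to 12 (cap) → 21 left.
Give Route 18 9 to hit its cap of 9 → 12 left.
Route 24 has room for 14 but only 12 remain, so it gets 12.
Total = 100×12 + 230×3 + 110×9 + 130×12 = 4440.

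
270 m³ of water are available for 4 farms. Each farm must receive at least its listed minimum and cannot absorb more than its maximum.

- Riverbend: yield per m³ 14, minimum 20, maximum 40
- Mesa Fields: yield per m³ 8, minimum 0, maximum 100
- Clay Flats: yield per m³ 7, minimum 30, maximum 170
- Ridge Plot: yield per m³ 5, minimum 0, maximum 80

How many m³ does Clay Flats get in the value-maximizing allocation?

Meeting every minimum uses 20+0+30+0 = 50 m³, leaving 220.
Rank by yield per m³: Riverbend 14 > Mesa Fields 8 > Clay Flats 7 > Ridge Plot 5.
Give Riverbend 20 more to hit its cap of 40 — 200 left.
Give Mesa Fields 100 more to hit its cap of 100 — 100 left.
Clay Flats has room for 140 more but only 100 remain, so it gets 130.

130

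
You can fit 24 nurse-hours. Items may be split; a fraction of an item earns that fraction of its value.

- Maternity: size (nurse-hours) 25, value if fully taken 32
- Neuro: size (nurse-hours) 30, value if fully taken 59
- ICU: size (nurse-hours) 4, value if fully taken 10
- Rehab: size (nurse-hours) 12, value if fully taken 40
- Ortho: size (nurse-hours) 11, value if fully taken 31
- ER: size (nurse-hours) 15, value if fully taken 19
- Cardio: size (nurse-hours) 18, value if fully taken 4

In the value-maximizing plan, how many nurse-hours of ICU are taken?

Best value per unit of size first: Rehab 40/12≈3.33, Ortho 31/11≈2.82, ICU 10/4≈2.5, Neuro 59/30≈1.97, Maternity 32/25≈1.28, ER 19/15≈1.27, Cardio 4/18≈0.222.
Take all of Rehab (12 nurse-hours, value 40) — 12 nurse-hours left.
All 11 nurse-hours of Ortho fit (value 31) — 1 remain.
Fill the last 1 nurse-hours with part of ICU: 1/4 of it earns 2.5.

1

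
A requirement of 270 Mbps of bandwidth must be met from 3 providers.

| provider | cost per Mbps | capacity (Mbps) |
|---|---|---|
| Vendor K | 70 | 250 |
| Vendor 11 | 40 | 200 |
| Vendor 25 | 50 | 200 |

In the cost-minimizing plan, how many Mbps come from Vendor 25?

Fill from the cheapest provider first.
Vendor 11 at 40: take all 200 Mbps — 70 still needed.
Vendor 25 (50): take the remaining 70 — done.
Vendor K: unused.

70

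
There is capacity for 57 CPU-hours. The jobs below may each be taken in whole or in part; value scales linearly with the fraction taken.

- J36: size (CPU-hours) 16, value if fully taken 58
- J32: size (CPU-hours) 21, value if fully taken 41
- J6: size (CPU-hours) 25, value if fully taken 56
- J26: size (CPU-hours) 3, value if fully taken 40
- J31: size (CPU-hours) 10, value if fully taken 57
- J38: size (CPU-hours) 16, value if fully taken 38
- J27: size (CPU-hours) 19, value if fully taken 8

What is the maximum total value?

Sort by value density: J26 40/3≈13.3, J31 57/10≈5.7, J36 58/16≈3.62, J38 38/16≈2.38, J6 56/25≈2.24, J32 41/21≈1.95, J27 8/19≈0.421.
Take all of J26 (3 CPU-hours, value 40) ; 54 CPU-hours left.
All 10 CPU-hours of J31 fit (value 57) ; 44 remain.
Take all of J36 (16 CPU-hours, value 58) ; 28 CPU-hours left.
Take all of J38 (16 CPU-hours, value 38) ; 12 CPU-hours left.
Fill the last 12 CPU-hours with part of J6: 12/25 of it earns 26.88.
Total value = 219.88.

219.88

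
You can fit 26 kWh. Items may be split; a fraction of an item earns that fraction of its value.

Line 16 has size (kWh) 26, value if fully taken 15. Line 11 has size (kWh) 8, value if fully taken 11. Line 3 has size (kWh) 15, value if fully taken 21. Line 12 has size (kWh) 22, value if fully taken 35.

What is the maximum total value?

40.6

Rank by value-to-size ratio: Line 12 35/22≈1.59, Line 3 21/15≈1.4, Line 11 11/8≈1.38, Line 16 15/26≈0.577.
Take all of Line 12 (22 kWh, value 35) → 4 kWh left.
Fill the last 4 kWh with part of Line 3: 4/15 of it earns 5.6.
Total value = 40.6.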